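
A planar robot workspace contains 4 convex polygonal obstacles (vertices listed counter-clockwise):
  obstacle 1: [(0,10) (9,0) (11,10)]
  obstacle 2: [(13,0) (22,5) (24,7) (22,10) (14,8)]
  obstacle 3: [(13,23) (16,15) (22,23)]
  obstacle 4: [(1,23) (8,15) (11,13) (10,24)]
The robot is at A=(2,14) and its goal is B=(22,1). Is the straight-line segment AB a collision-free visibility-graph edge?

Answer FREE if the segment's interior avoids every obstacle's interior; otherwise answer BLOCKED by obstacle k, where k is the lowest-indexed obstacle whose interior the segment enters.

BLOCKED by obstacle 1

Obstacle 1 [(0,10) (9,0) (11,10)]:
  edge (0,10)–(9,0): clear
  edge (9,0)–(11,10): crosses AB
  edge (11,10)–(0,10): crosses AB
  → BLOCKED
Obstacle 2 [(13,0) (22,5) (24,7) (22,10) (14,8)]:
  edge (13,0)–(22,5): crosses AB
  edge (22,5)–(24,7): clear
  edge (24,7)–(22,10): clear
  edge (22,10)–(14,8): clear
  edge (14,8)–(13,0): crosses AB
  → BLOCKED
Obstacle 3 [(13,23) (16,15) (22,23)]:
  edge (13,23)–(16,15): clear
  edge (16,15)–(22,23): clear
  edge (22,23)–(13,23): clear
  midpoint (12,15/2) outside
  → clear
Obstacle 4 [(1,23) (8,15) (11,13) (10,24)]:
  edge (1,23)–(8,15): clear
  edge (8,15)–(11,13): clear
  edge (11,13)–(10,24): clear
  edge (10,24)–(1,23): clear
  midpoint (12,15/2) outside
  → clear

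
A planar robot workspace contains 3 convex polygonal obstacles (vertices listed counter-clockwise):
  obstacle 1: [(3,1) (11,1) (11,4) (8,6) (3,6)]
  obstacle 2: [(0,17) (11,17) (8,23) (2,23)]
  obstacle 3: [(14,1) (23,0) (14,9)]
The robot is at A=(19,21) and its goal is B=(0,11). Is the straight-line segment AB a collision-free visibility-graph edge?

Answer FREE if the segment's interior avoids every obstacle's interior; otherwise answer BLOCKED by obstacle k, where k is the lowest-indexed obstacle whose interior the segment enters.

FREE

Obstacle 1 [(3,1) (11,1) (11,4) (8,6) (3,6)]:
  edge (3,1)–(11,1): clear
  edge (11,1)–(11,4): clear
  edge (11,4)–(8,6): clear
  edge (8,6)–(3,6): clear
  edge (3,6)–(3,1): clear
  midpoint (19/2,16) outside
  → clear
Obstacle 2 [(0,17) (11,17) (8,23) (2,23)]:
  edge (0,17)–(11,17): clear
  edge (11,17)–(8,23): clear
  edge (8,23)–(2,23): clear
  edge (2,23)–(0,17): clear
  midpoint (19/2,16) outside
  → clear
Obstacle 3 [(14,1) (23,0) (14,9)]:
  edge (14,1)–(23,0): clear
  edge (23,0)–(14,9): clear
  edge (14,9)–(14,1): clear
  midpoint (19/2,16) outside
  → clear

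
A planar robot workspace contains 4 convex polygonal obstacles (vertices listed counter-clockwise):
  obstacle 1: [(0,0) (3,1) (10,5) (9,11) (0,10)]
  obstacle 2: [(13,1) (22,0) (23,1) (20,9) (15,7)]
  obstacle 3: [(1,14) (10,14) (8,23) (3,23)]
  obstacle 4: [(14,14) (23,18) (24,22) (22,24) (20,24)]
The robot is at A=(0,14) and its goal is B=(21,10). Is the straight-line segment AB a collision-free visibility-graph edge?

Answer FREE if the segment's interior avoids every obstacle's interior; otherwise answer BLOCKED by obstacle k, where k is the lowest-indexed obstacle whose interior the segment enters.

Obstacle 1 [(0,0) (3,1) (10,5) (9,11) (0,10)]:
  edge (0,0)–(3,1): clear
  edge (3,1)–(10,5): clear
  edge (10,5)–(9,11): clear
  edge (9,11)–(0,10): clear
  edge (0,10)–(0,0): clear
  midpoint (21/2,12) outside
  → clear
Obstacle 2 [(13,1) (22,0) (23,1) (20,9) (15,7)]:
  edge (13,1)–(22,0): clear
  edge (22,0)–(23,1): clear
  edge (23,1)–(20,9): clear
  edge (20,9)–(15,7): clear
  edge (15,7)–(13,1): clear
  midpoint (21/2,12) outside
  → clear
Obstacle 3 [(1,14) (10,14) (8,23) (3,23)]:
  edge (1,14)–(10,14): clear
  edge (10,14)–(8,23): clear
  edge (8,23)–(3,23): clear
  edge (3,23)–(1,14): clear
  midpoint (21/2,12) outside
  → clear
Obstacle 4 [(14,14) (23,18) (24,22) (22,24) (20,24)]:
  edge (14,14)–(23,18): clear
  edge (23,18)–(24,22): clear
  edge (24,22)–(22,24): clear
  edge (22,24)–(20,24): clear
  edge (20,24)–(14,14): clear
  midpoint (21/2,12) outside
  → clear

FREE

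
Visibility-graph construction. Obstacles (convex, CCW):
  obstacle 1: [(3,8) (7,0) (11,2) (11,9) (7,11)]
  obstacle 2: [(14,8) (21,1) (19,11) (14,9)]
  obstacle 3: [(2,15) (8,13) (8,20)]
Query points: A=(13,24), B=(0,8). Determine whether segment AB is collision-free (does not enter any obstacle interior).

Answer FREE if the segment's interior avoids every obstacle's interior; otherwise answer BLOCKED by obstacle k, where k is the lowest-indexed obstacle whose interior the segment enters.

BLOCKED by obstacle 3

Obstacle 1 [(3,8) (7,0) (11,2) (11,9) (7,11)]:
  edge (3,8)–(7,0): clear
  edge (7,0)–(11,2): clear
  edge (11,2)–(11,9): clear
  edge (11,9)–(7,11): clear
  edge (7,11)–(3,8): clear
  midpoint (13/2,16) outside
  → clear
Obstacle 2 [(14,8) (21,1) (19,11) (14,9)]:
  edge (14,8)–(21,1): clear
  edge (21,1)–(19,11): clear
  edge (19,11)–(14,9): clear
  edge (14,9)–(14,8): clear
  midpoint (13/2,16) outside
  → clear
Obstacle 3 [(2,15) (8,13) (8,20)]:
  edge (2,15)–(8,13): crosses AB
  edge (8,13)–(8,20): crosses AB
  edge (8,20)–(2,15): clear
  → BLOCKED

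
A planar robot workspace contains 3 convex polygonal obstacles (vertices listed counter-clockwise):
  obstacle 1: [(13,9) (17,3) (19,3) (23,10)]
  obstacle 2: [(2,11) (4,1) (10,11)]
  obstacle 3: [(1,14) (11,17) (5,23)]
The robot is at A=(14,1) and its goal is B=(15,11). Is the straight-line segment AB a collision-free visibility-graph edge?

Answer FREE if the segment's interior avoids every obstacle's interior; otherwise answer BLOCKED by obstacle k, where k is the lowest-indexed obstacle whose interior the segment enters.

BLOCKED by obstacle 1

Obstacle 1 [(13,9) (17,3) (19,3) (23,10)]:
  edge (13,9)–(17,3): crosses AB
  edge (17,3)–(19,3): clear
  edge (19,3)–(23,10): clear
  edge (23,10)–(13,9): crosses AB
  → BLOCKED
Obstacle 2 [(2,11) (4,1) (10,11)]:
  edge (2,11)–(4,1): clear
  edge (4,1)–(10,11): clear
  edge (10,11)–(2,11): clear
  midpoint (29/2,6) outside
  → clear
Obstacle 3 [(1,14) (11,17) (5,23)]:
  edge (1,14)–(11,17): clear
  edge (11,17)–(5,23): clear
  edge (5,23)–(1,14): clear
  midpoint (29/2,6) outside
  → clear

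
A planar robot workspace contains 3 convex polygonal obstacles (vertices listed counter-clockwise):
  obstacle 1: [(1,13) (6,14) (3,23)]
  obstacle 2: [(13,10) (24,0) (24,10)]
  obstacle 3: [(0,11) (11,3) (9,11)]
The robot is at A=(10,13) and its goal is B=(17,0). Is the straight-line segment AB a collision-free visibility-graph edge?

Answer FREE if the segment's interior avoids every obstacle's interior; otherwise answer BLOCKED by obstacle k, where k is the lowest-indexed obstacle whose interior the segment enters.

FREE

Obstacle 1 [(1,13) (6,14) (3,23)]:
  edge (1,13)–(6,14): clear
  edge (6,14)–(3,23): clear
  edge (3,23)–(1,13): clear
  midpoint (27/2,13/2) outside
  → clear
Obstacle 2 [(13,10) (24,0) (24,10)]:
  edge (13,10)–(24,0): clear
  edge (24,0)–(24,10): clear
  edge (24,10)–(13,10): clear
  midpoint (27/2,13/2) outside
  → clear
Obstacle 3 [(0,11) (11,3) (9,11)]:
  edge (0,11)–(11,3): clear
  edge (11,3)–(9,11): clear
  edge (9,11)–(0,11): clear
  midpoint (27/2,13/2) outside
  → clear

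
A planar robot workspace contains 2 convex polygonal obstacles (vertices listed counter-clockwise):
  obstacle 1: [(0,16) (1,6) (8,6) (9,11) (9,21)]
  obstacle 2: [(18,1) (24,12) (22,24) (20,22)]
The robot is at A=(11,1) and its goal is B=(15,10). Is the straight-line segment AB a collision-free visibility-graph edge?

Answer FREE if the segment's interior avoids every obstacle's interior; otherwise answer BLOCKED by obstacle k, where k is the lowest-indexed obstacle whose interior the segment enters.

Obstacle 1 [(0,16) (1,6) (8,6) (9,11) (9,21)]:
  edge (0,16)–(1,6): clear
  edge (1,6)–(8,6): clear
  edge (8,6)–(9,11): clear
  edge (9,11)–(9,21): clear
  edge (9,21)–(0,16): clear
  midpoint (13,11/2) outside
  → clear
Obstacle 2 [(18,1) (24,12) (22,24) (20,22)]:
  edge (18,1)–(24,12): clear
  edge (24,12)–(22,24): clear
  edge (22,24)–(20,22): clear
  edge (20,22)–(18,1): clear
  midpoint (13,11/2) outside
  → clear

FREE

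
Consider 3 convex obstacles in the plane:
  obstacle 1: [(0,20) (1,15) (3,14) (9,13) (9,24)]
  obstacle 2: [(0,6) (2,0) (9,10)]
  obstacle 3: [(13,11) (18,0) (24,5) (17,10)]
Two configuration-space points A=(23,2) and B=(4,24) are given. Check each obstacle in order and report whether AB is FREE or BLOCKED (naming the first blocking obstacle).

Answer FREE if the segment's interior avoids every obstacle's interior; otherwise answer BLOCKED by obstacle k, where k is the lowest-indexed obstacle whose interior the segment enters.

BLOCKED by obstacle 1

Obstacle 1 [(0,20) (1,15) (3,14) (9,13) (9,24)]:
  edge (0,20)–(1,15): clear
  edge (1,15)–(3,14): clear
  edge (3,14)–(9,13): clear
  edge (9,13)–(9,24): crosses AB
  edge (9,24)–(0,20): crosses AB
  → BLOCKED
Obstacle 2 [(0,6) (2,0) (9,10)]:
  edge (0,6)–(2,0): clear
  edge (2,0)–(9,10): clear
  edge (9,10)–(0,6): clear
  midpoint (27/2,13) outside
  → clear
Obstacle 3 [(13,11) (18,0) (24,5) (17,10)]:
  edge (13,11)–(18,0): clear
  edge (18,0)–(24,5): crosses AB
  edge (24,5)–(17,10): clear
  edge (17,10)–(13,11): crosses AB
  → BLOCKED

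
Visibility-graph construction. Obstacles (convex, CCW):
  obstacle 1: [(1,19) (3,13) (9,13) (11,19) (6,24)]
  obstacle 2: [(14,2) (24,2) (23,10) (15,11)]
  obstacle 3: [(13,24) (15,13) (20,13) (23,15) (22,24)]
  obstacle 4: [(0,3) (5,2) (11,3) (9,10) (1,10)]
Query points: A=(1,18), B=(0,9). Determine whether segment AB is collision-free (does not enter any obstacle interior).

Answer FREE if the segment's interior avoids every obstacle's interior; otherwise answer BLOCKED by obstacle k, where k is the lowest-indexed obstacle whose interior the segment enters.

FREE

Obstacle 1 [(1,19) (3,13) (9,13) (11,19) (6,24)]:
  edge (1,19)–(3,13): clear
  edge (3,13)–(9,13): clear
  edge (9,13)–(11,19): clear
  edge (11,19)–(6,24): clear
  edge (6,24)–(1,19): clear
  midpoint (1/2,27/2) outside
  → clear
Obstacle 2 [(14,2) (24,2) (23,10) (15,11)]:
  edge (14,2)–(24,2): clear
  edge (24,2)–(23,10): clear
  edge (23,10)–(15,11): clear
  edge (15,11)–(14,2): clear
  midpoint (1/2,27/2) outside
  → clear
Obstacle 3 [(13,24) (15,13) (20,13) (23,15) (22,24)]:
  edge (13,24)–(15,13): clear
  edge (15,13)–(20,13): clear
  edge (20,13)–(23,15): clear
  edge (23,15)–(22,24): clear
  edge (22,24)–(13,24): clear
  midpoint (1/2,27/2) outside
  → clear
Obstacle 4 [(0,3) (5,2) (11,3) (9,10) (1,10)]:
  edge (0,3)–(5,2): clear
  edge (5,2)–(11,3): clear
  edge (11,3)–(9,10): clear
  edge (9,10)–(1,10): clear
  edge (1,10)–(0,3): clear
  midpoint (1/2,27/2) outside
  → clear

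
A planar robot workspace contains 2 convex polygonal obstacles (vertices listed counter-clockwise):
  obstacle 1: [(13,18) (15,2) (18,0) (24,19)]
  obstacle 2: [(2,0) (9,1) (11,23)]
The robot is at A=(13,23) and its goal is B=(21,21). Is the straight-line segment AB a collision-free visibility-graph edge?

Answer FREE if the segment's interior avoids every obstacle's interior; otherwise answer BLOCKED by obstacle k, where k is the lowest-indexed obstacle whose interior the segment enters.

FREE

Obstacle 1 [(13,18) (15,2) (18,0) (24,19)]:
  edge (13,18)–(15,2): clear
  edge (15,2)–(18,0): clear
  edge (18,0)–(24,19): clear
  edge (24,19)–(13,18): clear
  midpoint (17,22) outside
  → clear
Obstacle 2 [(2,0) (9,1) (11,23)]:
  edge (2,0)–(9,1): clear
  edge (9,1)–(11,23): clear
  edge (11,23)–(2,0): clear
  midpoint (17,22) outside
  → clear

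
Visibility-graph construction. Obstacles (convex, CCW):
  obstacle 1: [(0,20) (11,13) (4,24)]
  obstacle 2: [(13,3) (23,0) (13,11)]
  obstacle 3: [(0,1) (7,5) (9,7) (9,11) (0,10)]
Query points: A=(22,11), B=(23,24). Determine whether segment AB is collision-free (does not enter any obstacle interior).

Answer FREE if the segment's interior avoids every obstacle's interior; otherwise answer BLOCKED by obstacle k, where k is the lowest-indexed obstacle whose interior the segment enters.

Obstacle 1 [(0,20) (11,13) (4,24)]:
  edge (0,20)–(11,13): clear
  edge (11,13)–(4,24): clear
  edge (4,24)–(0,20): clear
  midpoint (45/2,35/2) outside
  → clear
Obstacle 2 [(13,3) (23,0) (13,11)]:
  edge (13,3)–(23,0): clear
  edge (23,0)–(13,11): clear
  edge (13,11)–(13,3): clear
  midpoint (45/2,35/2) outside
  → clear
Obstacle 3 [(0,1) (7,5) (9,7) (9,11) (0,10)]:
  edge (0,1)–(7,5): clear
  edge (7,5)–(9,7): clear
  edge (9,7)–(9,11): clear
  edge (9,11)–(0,10): clear
  edge (0,10)–(0,1): clear
  midpoint (45/2,35/2) outside
  → clear

FREE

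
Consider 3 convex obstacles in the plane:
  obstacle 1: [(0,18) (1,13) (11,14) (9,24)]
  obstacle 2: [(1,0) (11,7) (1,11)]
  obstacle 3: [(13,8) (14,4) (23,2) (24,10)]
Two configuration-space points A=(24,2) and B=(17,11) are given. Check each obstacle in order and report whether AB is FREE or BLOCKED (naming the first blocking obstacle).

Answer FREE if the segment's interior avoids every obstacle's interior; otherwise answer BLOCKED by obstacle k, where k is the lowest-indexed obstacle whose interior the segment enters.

BLOCKED by obstacle 3

Obstacle 1 [(0,18) (1,13) (11,14) (9,24)]:
  edge (0,18)–(1,13): clear
  edge (1,13)–(11,14): clear
  edge (11,14)–(9,24): clear
  edge (9,24)–(0,18): clear
  midpoint (41/2,13/2) outside
  → clear
Obstacle 2 [(1,0) (11,7) (1,11)]:
  edge (1,0)–(11,7): clear
  edge (11,7)–(1,11): clear
  edge (1,11)–(1,0): clear
  midpoint (41/2,13/2) outside
  → clear
Obstacle 3 [(13,8) (14,4) (23,2) (24,10)]:
  edge (13,8)–(14,4): clear
  edge (14,4)–(23,2): clear
  edge (23,2)–(24,10): crosses AB
  edge (24,10)–(13,8): crosses AB
  → BLOCKED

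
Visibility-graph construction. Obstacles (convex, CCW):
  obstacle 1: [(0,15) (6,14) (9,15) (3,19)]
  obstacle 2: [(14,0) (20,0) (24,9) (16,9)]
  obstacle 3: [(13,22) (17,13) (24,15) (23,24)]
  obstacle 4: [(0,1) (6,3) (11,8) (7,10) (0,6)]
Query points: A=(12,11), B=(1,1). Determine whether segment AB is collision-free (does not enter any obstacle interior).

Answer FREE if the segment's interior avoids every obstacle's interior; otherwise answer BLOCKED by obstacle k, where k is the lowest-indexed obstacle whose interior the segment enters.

BLOCKED by obstacle 4

Obstacle 1 [(0,15) (6,14) (9,15) (3,19)]:
  edge (0,15)–(6,14): clear
  edge (6,14)–(9,15): clear
  edge (9,15)–(3,19): clear
  edge (3,19)–(0,15): clear
  midpoint (13/2,6) outside
  → clear
Obstacle 2 [(14,0) (20,0) (24,9) (16,9)]:
  edge (14,0)–(20,0): clear
  edge (20,0)–(24,9): clear
  edge (24,9)–(16,9): clear
  edge (16,9)–(14,0): clear
  midpoint (13/2,6) outside
  → clear
Obstacle 3 [(13,22) (17,13) (24,15) (23,24)]:
  edge (13,22)–(17,13): clear
  edge (17,13)–(24,15): clear
  edge (24,15)–(23,24): clear
  edge (23,24)–(13,22): clear
  midpoint (13/2,6) outside
  → clear
Obstacle 4 [(0,1) (6,3) (11,8) (7,10) (0,6)]:
  edge (0,1)–(6,3): crosses AB
  edge (6,3)–(11,8): clear
  edge (11,8)–(7,10): crosses AB
  edge (7,10)–(0,6): clear
  edge (0,6)–(0,1): clear
  → BLOCKED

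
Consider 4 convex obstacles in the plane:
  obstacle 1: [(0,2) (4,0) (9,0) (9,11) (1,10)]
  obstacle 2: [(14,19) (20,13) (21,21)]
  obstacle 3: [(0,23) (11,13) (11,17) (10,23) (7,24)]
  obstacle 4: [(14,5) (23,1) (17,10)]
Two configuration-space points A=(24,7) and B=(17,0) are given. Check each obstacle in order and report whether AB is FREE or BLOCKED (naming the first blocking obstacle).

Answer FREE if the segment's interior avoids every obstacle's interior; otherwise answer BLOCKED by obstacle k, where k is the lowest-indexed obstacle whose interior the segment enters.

Obstacle 1 [(0,2) (4,0) (9,0) (9,11) (1,10)]:
  edge (0,2)–(4,0): clear
  edge (4,0)–(9,0): clear
  edge (9,0)–(9,11): clear
  edge (9,11)–(1,10): clear
  edge (1,10)–(0,2): clear
  midpoint (41/2,7/2) outside
  → clear
Obstacle 2 [(14,19) (20,13) (21,21)]:
  edge (14,19)–(20,13): clear
  edge (20,13)–(21,21): clear
  edge (21,21)–(14,19): clear
  midpoint (41/2,7/2) outside
  → clear
Obstacle 3 [(0,23) (11,13) (11,17) (10,23) (7,24)]:
  edge (0,23)–(11,13): clear
  edge (11,13)–(11,17): clear
  edge (11,17)–(10,23): clear
  edge (10,23)–(7,24): clear
  edge (7,24)–(0,23): clear
  midpoint (41/2,7/2) outside
  → clear
Obstacle 4 [(14,5) (23,1) (17,10)]:
  edge (14,5)–(23,1): crosses AB
  edge (23,1)–(17,10): crosses AB
  edge (17,10)–(14,5): clear
  → BLOCKED

BLOCKED by obstacle 4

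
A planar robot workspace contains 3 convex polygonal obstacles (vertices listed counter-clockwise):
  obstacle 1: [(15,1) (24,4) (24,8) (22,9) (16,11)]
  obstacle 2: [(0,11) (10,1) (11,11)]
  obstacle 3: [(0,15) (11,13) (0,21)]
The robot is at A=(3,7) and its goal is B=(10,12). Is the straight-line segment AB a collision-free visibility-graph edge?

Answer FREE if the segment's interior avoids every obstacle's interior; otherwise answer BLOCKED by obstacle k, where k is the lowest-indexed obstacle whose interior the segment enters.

BLOCKED by obstacle 2

Obstacle 1 [(15,1) (24,4) (24,8) (22,9) (16,11)]:
  edge (15,1)–(24,4): clear
  edge (24,4)–(24,8): clear
  edge (24,8)–(22,9): clear
  edge (22,9)–(16,11): clear
  edge (16,11)–(15,1): clear
  midpoint (13/2,19/2) outside
  → clear
Obstacle 2 [(0,11) (10,1) (11,11)]:
  edge (0,11)–(10,1): crosses AB
  edge (10,1)–(11,11): clear
  edge (11,11)–(0,11): crosses AB
  → BLOCKED
Obstacle 3 [(0,15) (11,13) (0,21)]:
  edge (0,15)–(11,13): clear
  edge (11,13)–(0,21): clear
  edge (0,21)–(0,15): clear
  midpoint (13/2,19/2) outside
  → clear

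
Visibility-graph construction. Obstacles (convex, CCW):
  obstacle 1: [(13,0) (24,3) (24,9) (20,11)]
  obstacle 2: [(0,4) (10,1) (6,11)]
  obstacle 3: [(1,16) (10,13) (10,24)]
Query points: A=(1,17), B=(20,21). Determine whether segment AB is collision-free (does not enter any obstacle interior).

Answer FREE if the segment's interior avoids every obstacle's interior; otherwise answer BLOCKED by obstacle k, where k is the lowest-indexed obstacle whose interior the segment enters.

Obstacle 1 [(13,0) (24,3) (24,9) (20,11)]:
  edge (13,0)–(24,3): clear
  edge (24,3)–(24,9): clear
  edge (24,9)–(20,11): clear
  edge (20,11)–(13,0): clear
  midpoint (21/2,19) outside
  → clear
Obstacle 2 [(0,4) (10,1) (6,11)]:
  edge (0,4)–(10,1): clear
  edge (10,1)–(6,11): clear
  edge (6,11)–(0,4): clear
  midpoint (21/2,19) outside
  → clear
Obstacle 3 [(1,16) (10,13) (10,24)]:
  edge (1,16)–(10,13): clear
  edge (10,13)–(10,24): crosses AB
  edge (10,24)–(1,16): crosses AB
  → BLOCKED

BLOCKED by obstacle 3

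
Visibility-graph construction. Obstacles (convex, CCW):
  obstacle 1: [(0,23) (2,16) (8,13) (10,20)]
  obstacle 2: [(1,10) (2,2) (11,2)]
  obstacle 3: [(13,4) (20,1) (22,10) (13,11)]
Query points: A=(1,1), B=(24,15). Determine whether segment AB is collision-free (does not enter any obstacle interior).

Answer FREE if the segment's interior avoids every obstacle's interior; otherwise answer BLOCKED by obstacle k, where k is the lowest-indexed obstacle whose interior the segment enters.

Obstacle 1 [(0,23) (2,16) (8,13) (10,20)]:
  edge (0,23)–(2,16): clear
  edge (2,16)–(8,13): clear
  edge (8,13)–(10,20): clear
  edge (10,20)–(0,23): clear
  midpoint (25/2,8) outside
  → clear
Obstacle 2 [(1,10) (2,2) (11,2)]:
  edge (1,10)–(2,2): clear
  edge (2,2)–(11,2): crosses AB
  edge (11,2)–(1,10): crosses AB
  → BLOCKED
Obstacle 3 [(13,4) (20,1) (22,10) (13,11)]:
  edge (13,4)–(20,1): clear
  edge (20,1)–(22,10): clear
  edge (22,10)–(13,11): crosses AB
  edge (13,11)–(13,4): crosses AB
  → BLOCKED

BLOCKED by obstacle 2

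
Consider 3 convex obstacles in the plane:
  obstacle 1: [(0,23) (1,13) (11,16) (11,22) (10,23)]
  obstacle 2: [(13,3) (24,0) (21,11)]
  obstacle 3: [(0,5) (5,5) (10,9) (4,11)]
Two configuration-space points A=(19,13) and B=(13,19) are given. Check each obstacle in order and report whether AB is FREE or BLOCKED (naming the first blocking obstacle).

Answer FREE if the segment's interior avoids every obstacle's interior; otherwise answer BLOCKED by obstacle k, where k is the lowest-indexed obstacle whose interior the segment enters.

Obstacle 1 [(0,23) (1,13) (11,16) (11,22) (10,23)]:
  edge (0,23)–(1,13): clear
  edge (1,13)–(11,16): clear
  edge (11,16)–(11,22): clear
  edge (11,22)–(10,23): clear
  edge (10,23)–(0,23): clear
  midpoint (16,16) outside
  → clear
Obstacle 2 [(13,3) (24,0) (21,11)]:
  edge (13,3)–(24,0): clear
  edge (24,0)–(21,11): clear
  edge (21,11)–(13,3): clear
  midpoint (16,16) outside
  → clear
Obstacle 3 [(0,5) (5,5) (10,9) (4,11)]:
  edge (0,5)–(5,5): clear
  edge (5,5)–(10,9): clear
  edge (10,9)–(4,11): clear
  edge (4,11)–(0,5): clear
  midpoint (16,16) outside
  → clear

FREE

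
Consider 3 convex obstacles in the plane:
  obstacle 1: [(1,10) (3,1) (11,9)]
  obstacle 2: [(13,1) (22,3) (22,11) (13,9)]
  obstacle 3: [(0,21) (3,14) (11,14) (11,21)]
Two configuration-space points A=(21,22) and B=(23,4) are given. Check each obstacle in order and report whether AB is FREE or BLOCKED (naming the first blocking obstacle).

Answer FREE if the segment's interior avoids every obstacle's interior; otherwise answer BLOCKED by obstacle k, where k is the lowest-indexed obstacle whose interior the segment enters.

FREE

Obstacle 1 [(1,10) (3,1) (11,9)]:
  edge (1,10)–(3,1): clear
  edge (3,1)–(11,9): clear
  edge (11,9)–(1,10): clear
  midpoint (22,13) outside
  → clear
Obstacle 2 [(13,1) (22,3) (22,11) (13,9)]:
  edge (13,1)–(22,3): clear
  edge (22,3)–(22,11): clear
  edge (22,11)–(13,9): clear
  edge (13,9)–(13,1): clear
  midpoint (22,13) outside
  → clear
Obstacle 3 [(0,21) (3,14) (11,14) (11,21)]:
  edge (0,21)–(3,14): clear
  edge (3,14)–(11,14): clear
  edge (11,14)–(11,21): clear
  edge (11,21)–(0,21): clear
  midpoint (22,13) outside
  → clear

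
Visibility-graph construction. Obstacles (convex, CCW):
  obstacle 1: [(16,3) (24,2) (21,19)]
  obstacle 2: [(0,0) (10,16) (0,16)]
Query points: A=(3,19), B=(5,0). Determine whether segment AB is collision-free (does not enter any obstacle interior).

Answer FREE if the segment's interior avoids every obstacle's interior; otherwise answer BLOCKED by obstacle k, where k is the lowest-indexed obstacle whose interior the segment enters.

BLOCKED by obstacle 2

Obstacle 1 [(16,3) (24,2) (21,19)]:
  edge (16,3)–(24,2): clear
  edge (24,2)–(21,19): clear
  edge (21,19)–(16,3): clear
  midpoint (4,19/2) outside
  → clear
Obstacle 2 [(0,0) (10,16) (0,16)]:
  edge (0,0)–(10,16): crosses AB
  edge (10,16)–(0,16): crosses AB
  edge (0,16)–(0,0): clear
  → BLOCKED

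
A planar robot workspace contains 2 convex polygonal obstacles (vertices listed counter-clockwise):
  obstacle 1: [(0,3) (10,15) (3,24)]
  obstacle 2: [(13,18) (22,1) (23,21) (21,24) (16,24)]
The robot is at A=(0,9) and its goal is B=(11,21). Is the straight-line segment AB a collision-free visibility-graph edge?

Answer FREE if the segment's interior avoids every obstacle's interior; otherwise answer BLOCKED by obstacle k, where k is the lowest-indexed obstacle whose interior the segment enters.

BLOCKED by obstacle 1

Obstacle 1 [(0,3) (10,15) (3,24)]:
  edge (0,3)–(10,15): clear
  edge (10,15)–(3,24): crosses AB
  edge (3,24)–(0,3): crosses AB
  → BLOCKED
Obstacle 2 [(13,18) (22,1) (23,21) (21,24) (16,24)]:
  edge (13,18)–(22,1): clear
  edge (22,1)–(23,21): clear
  edge (23,21)–(21,24): clear
  edge (21,24)–(16,24): clear
  edge (16,24)–(13,18): clear
  midpoint (11/2,15) outside
  → clear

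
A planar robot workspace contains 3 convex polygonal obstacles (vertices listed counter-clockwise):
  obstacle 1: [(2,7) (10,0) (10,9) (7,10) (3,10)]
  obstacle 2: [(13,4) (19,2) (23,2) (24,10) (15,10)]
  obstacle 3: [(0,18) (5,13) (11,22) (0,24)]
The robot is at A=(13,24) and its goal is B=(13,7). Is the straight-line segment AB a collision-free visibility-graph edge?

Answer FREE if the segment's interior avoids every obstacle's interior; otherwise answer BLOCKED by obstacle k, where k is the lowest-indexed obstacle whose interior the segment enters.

Obstacle 1 [(2,7) (10,0) (10,9) (7,10) (3,10)]:
  edge (2,7)–(10,0): clear
  edge (10,0)–(10,9): clear
  edge (10,9)–(7,10): clear
  edge (7,10)–(3,10): clear
  edge (3,10)–(2,7): clear
  midpoint (13,31/2) outside
  → clear
Obstacle 2 [(13,4) (19,2) (23,2) (24,10) (15,10)]:
  edge (13,4)–(19,2): clear
  edge (19,2)–(23,2): clear
  edge (23,2)–(24,10): clear
  edge (24,10)–(15,10): clear
  edge (15,10)–(13,4): clear
  midpoint (13,31/2) outside
  → clear
Obstacle 3 [(0,18) (5,13) (11,22) (0,24)]:
  edge (0,18)–(5,13): clear
  edge (5,13)–(11,22): clear
  edge (11,22)–(0,24): clear
  edge (0,24)–(0,18): clear
  midpoint (13,31/2) outside
  → clear

FREE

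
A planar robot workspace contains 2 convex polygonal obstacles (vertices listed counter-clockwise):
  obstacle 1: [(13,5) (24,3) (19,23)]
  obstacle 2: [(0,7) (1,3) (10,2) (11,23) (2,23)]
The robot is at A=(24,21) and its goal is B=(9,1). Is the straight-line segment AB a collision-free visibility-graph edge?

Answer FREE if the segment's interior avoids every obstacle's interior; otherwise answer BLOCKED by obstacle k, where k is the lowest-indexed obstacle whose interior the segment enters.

Obstacle 1 [(13,5) (24,3) (19,23)]:
  edge (13,5)–(24,3): clear
  edge (24,3)–(19,23): crosses AB
  edge (19,23)–(13,5): crosses AB
  → BLOCKED
Obstacle 2 [(0,7) (1,3) (10,2) (11,23) (2,23)]:
  edge (0,7)–(1,3): clear
  edge (1,3)–(10,2): crosses AB
  edge (10,2)–(11,23): crosses AB
  edge (11,23)–(2,23): clear
  edge (2,23)–(0,7): clear
  → BLOCKED

BLOCKED by obstacle 1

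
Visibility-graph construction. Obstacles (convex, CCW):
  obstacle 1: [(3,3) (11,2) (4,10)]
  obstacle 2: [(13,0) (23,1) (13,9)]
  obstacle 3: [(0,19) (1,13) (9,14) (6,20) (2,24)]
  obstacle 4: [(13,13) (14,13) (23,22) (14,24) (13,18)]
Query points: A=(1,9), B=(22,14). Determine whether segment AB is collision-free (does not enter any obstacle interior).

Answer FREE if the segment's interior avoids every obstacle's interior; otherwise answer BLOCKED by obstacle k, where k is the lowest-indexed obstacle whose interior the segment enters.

Obstacle 1 [(3,3) (11,2) (4,10)]:
  edge (3,3)–(11,2): clear
  edge (11,2)–(4,10): crosses AB
  edge (4,10)–(3,3): crosses AB
  → BLOCKED
Obstacle 2 [(13,0) (23,1) (13,9)]:
  edge (13,0)–(23,1): clear
  edge (23,1)–(13,9): clear
  edge (13,9)–(13,0): clear
  midpoint (23/2,23/2) outside
  → clear
Obstacle 3 [(0,19) (1,13) (9,14) (6,20) (2,24)]:
  edge (0,19)–(1,13): clear
  edge (1,13)–(9,14): clear
  edge (9,14)–(6,20): clear
  edge (6,20)–(2,24): clear
  edge (2,24)–(0,19): clear
  midpoint (23/2,23/2) outside
  → clear
Obstacle 4 [(13,13) (14,13) (23,22) (14,24) (13,18)]:
  edge (13,13)–(14,13): clear
  edge (14,13)–(23,22): clear
  edge (23,22)–(14,24): clear
  edge (14,24)–(13,18): clear
  edge (13,18)–(13,13): clear
  midpoint (23/2,23/2) outside
  → clear

BLOCKED by obstacle 1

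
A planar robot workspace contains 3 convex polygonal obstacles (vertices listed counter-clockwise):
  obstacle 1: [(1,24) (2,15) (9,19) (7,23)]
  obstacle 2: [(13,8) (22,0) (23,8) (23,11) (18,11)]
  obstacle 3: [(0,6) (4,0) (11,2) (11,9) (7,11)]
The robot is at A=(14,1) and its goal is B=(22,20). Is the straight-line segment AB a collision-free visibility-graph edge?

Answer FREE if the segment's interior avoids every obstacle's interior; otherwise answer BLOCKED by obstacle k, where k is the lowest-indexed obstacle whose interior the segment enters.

BLOCKED by obstacle 2

Obstacle 1 [(1,24) (2,15) (9,19) (7,23)]:
  edge (1,24)–(2,15): clear
  edge (2,15)–(9,19): clear
  edge (9,19)–(7,23): clear
  edge (7,23)–(1,24): clear
  midpoint (18,21/2) outside
  → clear
Obstacle 2 [(13,8) (22,0) (23,8) (23,11) (18,11)]:
  edge (13,8)–(22,0): crosses AB
  edge (22,0)–(23,8): clear
  edge (23,8)–(23,11): clear
  edge (23,11)–(18,11): crosses AB
  edge (18,11)–(13,8): clear
  → BLOCKED
Obstacle 3 [(0,6) (4,0) (11,2) (11,9) (7,11)]:
  edge (0,6)–(4,0): clear
  edge (4,0)–(11,2): clear
  edge (11,2)–(11,9): clear
  edge (11,9)–(7,11): clear
  edge (7,11)–(0,6): clear
  midpoint (18,21/2) outside
  → clear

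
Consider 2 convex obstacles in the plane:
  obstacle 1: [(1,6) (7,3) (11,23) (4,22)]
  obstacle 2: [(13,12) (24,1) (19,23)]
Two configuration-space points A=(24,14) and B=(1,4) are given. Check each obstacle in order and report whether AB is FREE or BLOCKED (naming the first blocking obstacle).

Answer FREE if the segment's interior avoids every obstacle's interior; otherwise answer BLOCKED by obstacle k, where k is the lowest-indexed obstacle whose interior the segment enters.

BLOCKED by obstacle 1

Obstacle 1 [(1,6) (7,3) (11,23) (4,22)]:
  edge (1,6)–(7,3): crosses AB
  edge (7,3)–(11,23): crosses AB
  edge (11,23)–(4,22): clear
  edge (4,22)–(1,6): clear
  → BLOCKED
Obstacle 2 [(13,12) (24,1) (19,23)]:
  edge (13,12)–(24,1): crosses AB
  edge (24,1)–(19,23): crosses AB
  edge (19,23)–(13,12): clear
  → BLOCKED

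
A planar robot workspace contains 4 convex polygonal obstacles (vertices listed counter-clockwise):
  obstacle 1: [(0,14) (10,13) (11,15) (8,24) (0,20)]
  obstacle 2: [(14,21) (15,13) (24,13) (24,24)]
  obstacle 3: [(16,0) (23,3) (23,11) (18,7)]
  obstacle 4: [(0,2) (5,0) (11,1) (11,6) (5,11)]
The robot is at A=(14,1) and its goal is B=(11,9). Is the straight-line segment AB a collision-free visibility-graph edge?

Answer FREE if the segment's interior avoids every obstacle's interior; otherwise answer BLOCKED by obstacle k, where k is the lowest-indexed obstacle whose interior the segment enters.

Obstacle 1 [(0,14) (10,13) (11,15) (8,24) (0,20)]:
  edge (0,14)–(10,13): clear
  edge (10,13)–(11,15): clear
  edge (11,15)–(8,24): clear
  edge (8,24)–(0,20): clear
  edge (0,20)–(0,14): clear
  midpoint (25/2,5) outside
  → clear
Obstacle 2 [(14,21) (15,13) (24,13) (24,24)]:
  edge (14,21)–(15,13): clear
  edge (15,13)–(24,13): clear
  edge (24,13)–(24,24): clear
  edge (24,24)–(14,21): clear
  midpoint (25/2,5) outside
  → clear
Obstacle 3 [(16,0) (23,3) (23,11) (18,7)]:
  edge (16,0)–(23,3): clear
  edge (23,3)–(23,11): clear
  edge (23,11)–(18,7): clear
  edge (18,7)–(16,0): clear
  midpoint (25/2,5) outside
  → clear
Obstacle 4 [(0,2) (5,0) (11,1) (11,6) (5,11)]:
  edge (0,2)–(5,0): clear
  edge (5,0)–(11,1): clear
  edge (11,1)–(11,6): clear
  edge (11,6)–(5,11): clear
  edge (5,11)–(0,2): clear
  midpoint (25/2,5) outside
  → clear

FREE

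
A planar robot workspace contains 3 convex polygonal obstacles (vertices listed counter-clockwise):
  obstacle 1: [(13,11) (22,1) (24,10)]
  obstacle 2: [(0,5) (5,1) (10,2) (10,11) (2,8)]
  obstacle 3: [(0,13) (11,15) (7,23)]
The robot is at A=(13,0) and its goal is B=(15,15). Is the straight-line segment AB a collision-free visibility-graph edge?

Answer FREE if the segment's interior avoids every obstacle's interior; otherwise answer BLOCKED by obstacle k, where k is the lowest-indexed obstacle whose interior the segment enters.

BLOCKED by obstacle 1

Obstacle 1 [(13,11) (22,1) (24,10)]:
  edge (13,11)–(22,1): crosses AB
  edge (22,1)–(24,10): clear
  edge (24,10)–(13,11): crosses AB
  → BLOCKED
Obstacle 2 [(0,5) (5,1) (10,2) (10,11) (2,8)]:
  edge (0,5)–(5,1): clear
  edge (5,1)–(10,2): clear
  edge (10,2)–(10,11): clear
  edge (10,11)–(2,8): clear
  edge (2,8)–(0,5): clear
  midpoint (14,15/2) outside
  → clear
Obstacle 3 [(0,13) (11,15) (7,23)]:
  edge (0,13)–(11,15): clear
  edge (11,15)–(7,23): clear
  edge (7,23)–(0,13): clear
  midpoint (14,15/2) outside
  → clear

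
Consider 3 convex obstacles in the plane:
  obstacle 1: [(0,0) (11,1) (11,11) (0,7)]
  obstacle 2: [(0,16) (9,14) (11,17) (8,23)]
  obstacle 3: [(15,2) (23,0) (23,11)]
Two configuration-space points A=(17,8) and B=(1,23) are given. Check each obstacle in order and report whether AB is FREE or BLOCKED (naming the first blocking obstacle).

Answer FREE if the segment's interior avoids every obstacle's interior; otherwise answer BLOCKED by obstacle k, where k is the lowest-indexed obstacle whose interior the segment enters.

BLOCKED by obstacle 2

Obstacle 1 [(0,0) (11,1) (11,11) (0,7)]:
  edge (0,0)–(11,1): clear
  edge (11,1)–(11,11): clear
  edge (11,11)–(0,7): clear
  edge (0,7)–(0,0): clear
  midpoint (9,31/2) outside
  → clear
Obstacle 2 [(0,16) (9,14) (11,17) (8,23)]:
  edge (0,16)–(9,14): clear
  edge (9,14)–(11,17): crosses AB
  edge (11,17)–(8,23): clear
  edge (8,23)–(0,16): crosses AB
  → BLOCKED
Obstacle 3 [(15,2) (23,0) (23,11)]:
  edge (15,2)–(23,0): clear
  edge (23,0)–(23,11): clear
  edge (23,11)–(15,2): clear
  midpoint (9,31/2) outside
  → clear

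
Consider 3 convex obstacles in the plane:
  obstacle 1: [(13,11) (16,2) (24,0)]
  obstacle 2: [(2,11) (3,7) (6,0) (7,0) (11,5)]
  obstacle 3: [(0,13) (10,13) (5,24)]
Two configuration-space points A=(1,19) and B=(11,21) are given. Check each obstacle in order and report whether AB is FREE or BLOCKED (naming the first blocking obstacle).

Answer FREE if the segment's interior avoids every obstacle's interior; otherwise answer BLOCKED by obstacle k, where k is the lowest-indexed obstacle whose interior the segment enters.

BLOCKED by obstacle 3

Obstacle 1 [(13,11) (16,2) (24,0)]:
  edge (13,11)–(16,2): clear
  edge (16,2)–(24,0): clear
  edge (24,0)–(13,11): clear
  midpoint (6,20) outside
  → clear
Obstacle 2 [(2,11) (3,7) (6,0) (7,0) (11,5)]:
  edge (2,11)–(3,7): clear
  edge (3,7)–(6,0): clear
  edge (6,0)–(7,0): clear
  edge (7,0)–(11,5): clear
  edge (11,5)–(2,11): clear
  midpoint (6,20) outside
  → clear
Obstacle 3 [(0,13) (10,13) (5,24)]:
  edge (0,13)–(10,13): clear
  edge (10,13)–(5,24): crosses AB
  edge (5,24)–(0,13): crosses AB
  → BLOCKED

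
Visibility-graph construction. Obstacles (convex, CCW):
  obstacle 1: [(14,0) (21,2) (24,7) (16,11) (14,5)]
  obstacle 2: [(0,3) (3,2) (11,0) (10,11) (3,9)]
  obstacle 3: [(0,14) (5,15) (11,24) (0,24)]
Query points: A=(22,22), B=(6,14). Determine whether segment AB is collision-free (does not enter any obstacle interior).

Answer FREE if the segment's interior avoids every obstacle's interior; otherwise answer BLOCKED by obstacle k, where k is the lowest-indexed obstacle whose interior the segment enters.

Obstacle 1 [(14,0) (21,2) (24,7) (16,11) (14,5)]:
  edge (14,0)–(21,2): clear
  edge (21,2)–(24,7): clear
  edge (24,7)–(16,11): clear
  edge (16,11)–(14,5): clear
  edge (14,5)–(14,0): clear
  midpoint (14,18) outside
  → clear
Obstacle 2 [(0,3) (3,2) (11,0) (10,11) (3,9)]:
  edge (0,3)–(3,2): clear
  edge (3,2)–(11,0): clear
  edge (11,0)–(10,11): clear
  edge (10,11)–(3,9): clear
  edge (3,9)–(0,3): clear
  midpoint (14,18) outside
  → clear
Obstacle 3 [(0,14) (5,15) (11,24) (0,24)]:
  edge (0,14)–(5,15): clear
  edge (5,15)–(11,24): clear
  edge (11,24)–(0,24): clear
  edge (0,24)–(0,14): clear
  midpoint (14,18) outside
  → clear

FREE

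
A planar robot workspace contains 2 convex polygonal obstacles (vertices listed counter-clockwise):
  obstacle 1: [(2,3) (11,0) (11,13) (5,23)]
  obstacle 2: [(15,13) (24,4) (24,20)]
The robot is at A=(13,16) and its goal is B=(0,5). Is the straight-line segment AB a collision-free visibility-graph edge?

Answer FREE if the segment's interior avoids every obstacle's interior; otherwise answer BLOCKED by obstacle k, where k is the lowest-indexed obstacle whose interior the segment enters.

Obstacle 1 [(2,3) (11,0) (11,13) (5,23)]:
  edge (2,3)–(11,0): clear
  edge (11,0)–(11,13): clear
  edge (11,13)–(5,23): crosses AB
  edge (5,23)–(2,3): crosses AB
  → BLOCKED
Obstacle 2 [(15,13) (24,4) (24,20)]:
  edge (15,13)–(24,4): clear
  edge (24,4)–(24,20): clear
  edge (24,20)–(15,13): clear
  midpoint (13/2,21/2) outside
  → clear

BLOCKED by obstacle 1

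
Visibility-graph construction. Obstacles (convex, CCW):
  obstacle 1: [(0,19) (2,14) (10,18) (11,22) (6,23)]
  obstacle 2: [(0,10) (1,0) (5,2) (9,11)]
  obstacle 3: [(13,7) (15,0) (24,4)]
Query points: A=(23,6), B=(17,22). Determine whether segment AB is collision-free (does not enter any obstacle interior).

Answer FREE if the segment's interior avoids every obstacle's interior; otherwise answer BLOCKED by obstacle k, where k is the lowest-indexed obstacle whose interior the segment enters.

FREE

Obstacle 1 [(0,19) (2,14) (10,18) (11,22) (6,23)]:
  edge (0,19)–(2,14): clear
  edge (2,14)–(10,18): clear
  edge (10,18)–(11,22): clear
  edge (11,22)–(6,23): clear
  edge (6,23)–(0,19): clear
  midpoint (20,14) outside
  → clear
Obstacle 2 [(0,10) (1,0) (5,2) (9,11)]:
  edge (0,10)–(1,0): clear
  edge (1,0)–(5,2): clear
  edge (5,2)–(9,11): clear
  edge (9,11)–(0,10): clear
  midpoint (20,14) outside
  → clear
Obstacle 3 [(13,7) (15,0) (24,4)]:
  edge (13,7)–(15,0): clear
  edge (15,0)–(24,4): clear
  edge (24,4)–(13,7): clear
  midpoint (20,14) outside
  → clear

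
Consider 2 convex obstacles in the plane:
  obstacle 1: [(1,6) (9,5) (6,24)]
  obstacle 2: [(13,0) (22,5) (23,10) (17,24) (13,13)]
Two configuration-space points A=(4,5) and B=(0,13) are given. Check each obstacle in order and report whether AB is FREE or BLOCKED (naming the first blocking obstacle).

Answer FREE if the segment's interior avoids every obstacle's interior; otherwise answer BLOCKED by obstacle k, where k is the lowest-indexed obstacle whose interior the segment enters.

Obstacle 1 [(1,6) (9,5) (6,24)]:
  edge (1,6)–(9,5): crosses AB
  edge (9,5)–(6,24): clear
  edge (6,24)–(1,6): crosses AB
  → BLOCKED
Obstacle 2 [(13,0) (22,5) (23,10) (17,24) (13,13)]:
  edge (13,0)–(22,5): clear
  edge (22,5)–(23,10): clear
  edge (23,10)–(17,24): clear
  edge (17,24)–(13,13): clear
  edge (13,13)–(13,0): clear
  midpoint (2,9) outside
  → clear

BLOCKED by obstacle 1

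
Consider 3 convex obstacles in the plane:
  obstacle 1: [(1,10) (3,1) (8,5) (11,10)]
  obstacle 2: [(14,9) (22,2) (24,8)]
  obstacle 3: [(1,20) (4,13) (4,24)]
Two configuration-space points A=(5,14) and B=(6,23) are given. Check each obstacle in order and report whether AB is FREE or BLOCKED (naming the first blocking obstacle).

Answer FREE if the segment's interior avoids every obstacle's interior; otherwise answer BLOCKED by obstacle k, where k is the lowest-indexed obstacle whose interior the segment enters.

FREE

Obstacle 1 [(1,10) (3,1) (8,5) (11,10)]:
  edge (1,10)–(3,1): clear
  edge (3,1)–(8,5): clear
  edge (8,5)–(11,10): clear
  edge (11,10)–(1,10): clear
  midpoint (11/2,37/2) outside
  → clear
Obstacle 2 [(14,9) (22,2) (24,8)]:
  edge (14,9)–(22,2): clear
  edge (22,2)–(24,8): clear
  edge (24,8)–(14,9): clear
  midpoint (11/2,37/2) outside
  → clear
Obstacle 3 [(1,20) (4,13) (4,24)]:
  edge (1,20)–(4,13): clear
  edge (4,13)–(4,24): clear
  edge (4,24)–(1,20): clear
  midpoint (11/2,37/2) outside
  → clear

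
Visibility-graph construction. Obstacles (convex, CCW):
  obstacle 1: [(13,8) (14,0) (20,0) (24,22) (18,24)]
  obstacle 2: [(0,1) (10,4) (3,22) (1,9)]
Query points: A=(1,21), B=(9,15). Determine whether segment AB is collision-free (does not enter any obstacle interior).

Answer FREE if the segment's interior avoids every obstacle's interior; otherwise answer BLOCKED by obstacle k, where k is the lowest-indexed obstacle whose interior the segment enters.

BLOCKED by obstacle 2

Obstacle 1 [(13,8) (14,0) (20,0) (24,22) (18,24)]:
  edge (13,8)–(14,0): clear
  edge (14,0)–(20,0): clear
  edge (20,0)–(24,22): clear
  edge (24,22)–(18,24): clear
  edge (18,24)–(13,8): clear
  midpoint (5,18) outside
  → clear
Obstacle 2 [(0,1) (10,4) (3,22) (1,9)]:
  edge (0,1)–(10,4): clear
  edge (10,4)–(3,22): crosses AB
  edge (3,22)–(1,9): crosses AB
  edge (1,9)–(0,1): clear
  → BLOCKED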